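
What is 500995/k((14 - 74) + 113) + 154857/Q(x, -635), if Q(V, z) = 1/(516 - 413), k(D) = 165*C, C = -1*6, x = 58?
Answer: 287095769/18 ≈ 1.5950e+7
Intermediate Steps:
C = -6
k(D) = -990 (k(D) = 165*(-6) = -990)
Q(V, z) = 1/103
500995/k((14 - 74) + 113) + 154857/Q(x, -635) = 500995/(-990) + 154857/(1/103) = 500995*(-1/990) + 154857*103 = -9109/18 + 15950271 = 287095769/18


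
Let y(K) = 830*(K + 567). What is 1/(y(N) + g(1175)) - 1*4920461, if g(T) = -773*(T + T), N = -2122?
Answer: -15288856419201/3107200 ≈ -4.9205e+6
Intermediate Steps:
g(T) = -1546*T
y(K) = 470610 + 830*K (y(K) = 830*(567 + K) = 470610 + 830*K)
1/(y(N) + g(1175)) - 1*4920461 = 1/((470610 + 830*(-2122)) - 1546*1175) - 1*4920461 = 1/((470610 - 1761260) - 1816550) - 4920461 = 1/(-1290650 - 1816550) - 4920461 = 1/(-3107200) - 4920461 = -1/3107200 - 4920461 = -15288856419201/3107200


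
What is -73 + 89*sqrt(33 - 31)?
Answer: -73 + 89*sqrt(2) ≈ 52.865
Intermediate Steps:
-73 + 89*sqrt(33 - 31) = -73 + 89*sqrt(2)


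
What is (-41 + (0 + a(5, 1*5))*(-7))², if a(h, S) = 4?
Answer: 4761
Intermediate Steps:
(-41 + (0 + a(5, 1*5))*(-7))² = (-41 + (0 + 4)*(-7))² = (-41 + 4*(-7))² = (-41 - 28)² = (-69)² = 4761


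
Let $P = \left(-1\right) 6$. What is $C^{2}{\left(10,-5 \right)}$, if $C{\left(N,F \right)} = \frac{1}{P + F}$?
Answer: $\frac{1}{121} \approx 0.0082645$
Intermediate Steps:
$P = -6$
$C{\left(N,F \right)} = \frac{1}{-6 + F}$
$C^{2}{\left(10,-5 \right)} = \left(\frac{1}{-6 - 5}\right)^{2} = \left(\frac{1}{-11}\right)^{2} = \left(- \frac{1}{11}\right)^{2} = \frac{1}{121}$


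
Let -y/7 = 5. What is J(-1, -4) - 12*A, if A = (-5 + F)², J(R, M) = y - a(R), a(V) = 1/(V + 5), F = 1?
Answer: -909/4 ≈ -227.25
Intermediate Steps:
a(V) = 1/(5 + V)
y = -35 (y = -7*5 = -35)
J(R, M) = -35 - 1/(5 + R)
A = 16 (A = (-5 + 1)² = (-4)² = 16)
J(-1, -4) - 12*A = (-176 - 35*(-1))/(5 - 1) - 12*16 = (-176 + 35)/4 - 192 = (¼)*(-141) - 192 = -141/4 - 192 = -909/4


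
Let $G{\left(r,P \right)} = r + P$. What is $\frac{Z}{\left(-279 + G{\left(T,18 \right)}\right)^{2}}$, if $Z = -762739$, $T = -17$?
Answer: $- \frac{762739}{77284} \approx -9.8693$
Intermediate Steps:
$G{\left(r,P \right)} = P + r$
$\frac{Z}{\left(-279 + G{\left(T,18 \right)}\right)^{2}} = - \frac{762739}{\left(-279 + \left(18 - 17\right)\right)^{2}} = - \frac{762739}{\left(-279 + 1\right)^{2}} = - \frac{762739}{\left(-278\right)^{2}} = - \frac{762739}{77284}$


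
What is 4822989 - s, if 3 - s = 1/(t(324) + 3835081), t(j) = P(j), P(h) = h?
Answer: 18498104619331/3835405 ≈ 4.8230e+6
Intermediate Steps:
t(j) = j
s = 11506214/3835405 (s = 3 - 1/(324 + 3835081) = 3 - 1/3835405 = 11506214/3835405 ≈ 3.0000)
4822989 - s = 4822989 - 1*11506214/3835405 = 4822989 - 11506214/3835405 = 18498104619331/3835405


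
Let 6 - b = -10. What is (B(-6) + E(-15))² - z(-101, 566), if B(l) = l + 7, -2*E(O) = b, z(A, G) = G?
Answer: -517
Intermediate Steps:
b = 16 (b = 6 - 1*(-10) = 6 + 10 = 16)
E(O) = -8 (E(O) = -½*16 = -8)
B(l) = 7 + l
(B(-6) + E(-15))² - z(-101, 566) = ((7 - 6) - 8)² - 1*566 = (1 - 8)² - 566 = (-7)² - 566 = 49 - 566 = -517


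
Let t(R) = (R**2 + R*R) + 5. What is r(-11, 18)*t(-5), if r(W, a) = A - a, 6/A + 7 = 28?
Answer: -6820/7 ≈ -974.29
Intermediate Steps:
A = 2/7 (A = 6/(-7 + 28) = 6/21 = 6*(1/21) = 2/7 ≈ 0.28571)
r(W, a) = 2/7 - a
t(R) = 5 + 2*R**2 (t(R) = (R**2 + R**2) + 5 = 2*R**2 + 5 = 5 + 2*R**2)
r(-11, 18)*t(-5) = (2/7 - 1*18)*(5 + 2*(-5)**2) = (2/7 - 18)*(5 + 2*25) = -124*(5 + 50)/7 = -124/7*55 = -6820/7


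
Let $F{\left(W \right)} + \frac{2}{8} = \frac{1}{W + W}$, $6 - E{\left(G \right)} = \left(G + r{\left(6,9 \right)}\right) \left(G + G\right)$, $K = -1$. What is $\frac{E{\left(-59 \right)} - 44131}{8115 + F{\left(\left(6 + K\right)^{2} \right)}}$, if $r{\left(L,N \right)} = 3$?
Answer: $- \frac{5073300}{811477} \approx -6.2519$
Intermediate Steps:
$E{\left(G \right)} = 6 - 2 G \left(3 + G\right)$ ($E{\left(G \right)} = 6 - \left(G + 3\right) \left(G + G\right) = 6 - \left(3 + G\right) 2 G = 6 - 2 G \left(3 + G\right)$)
$F{\left(W \right)} = - \frac{1}{4} + \frac{1}{2 W}$ ($F{\left(W \right)} = - \frac{1}{4} + \frac{1}{W + W} = - \frac{1}{4} + \frac{1}{2 W}$)
$\frac{E{\left(-59 \right)} - 44131}{8115 + F{\left(\left(6 + K\right)^{2} \right)}} = \frac{\left(6 - -354 - 2 \left(-59\right)^{2}\right) - 44131}{8115 + \frac{2 - \left(6 - 1\right)^{2}}{4 \left(6 - 1\right)^{2}}} = \frac{\left(6 + 354 - 6962\right) - 44131}{8115 + \frac{2 - 5^{2}}{4 \cdot 5^{2}}} = \frac{\left(6 + 354 - 6962\right) - 44131}{8115 + \frac{2 - 25}{4 \cdot 25}} = \frac{-6602 - 44131}{8115 + \frac{1}{4} \cdot \frac{1}{25} \left(2 - 25\right)} = - \frac{50733}{8115 + \frac{1}{4} \cdot \frac{1}{25} \left(-23\right)} = - \frac{50733}{8115 - \frac{23}{100}} = - \frac{50733}{\frac{811477}{100}} = \left(-50733\right) \frac{100}{811477} = - \frac{5073300}{811477}$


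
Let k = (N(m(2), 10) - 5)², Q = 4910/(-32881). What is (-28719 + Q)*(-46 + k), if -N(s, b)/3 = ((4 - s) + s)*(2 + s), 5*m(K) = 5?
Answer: -1543953960615/32881 ≈ -4.6956e+7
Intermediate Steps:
m(K) = 1 (m(K) = (⅕)*5 = 1)
Q = -4910/32881 (Q = 4910*(-1/32881) = -4910/32881 ≈ -0.14933)
N(s, b) = -24 - 12*s (N(s, b) = -3*((4 - s) + s)*(2 + s) = -12*(2 + s) = -3*(8 + 4*s) = -24 - 12*s)
k = 1681 (k = ((-24 - 12*1) - 5)² = ((-24 - 12) - 5)² = (-36 - 5)² = (-41)² = 1681)
(-28719 + Q)*(-46 + k) = (-28719 - 4910/32881)*(-46 + 1681) = -944314349/32881*1635 = -1543953960615/32881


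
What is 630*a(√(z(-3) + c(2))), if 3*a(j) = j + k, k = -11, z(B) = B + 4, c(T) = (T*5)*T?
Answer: -2310 + 210*√21 ≈ -1347.7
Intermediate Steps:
c(T) = 5*T² (c(T) = (5*T)*T = 5*T²)
z(B) = 4 + B
a(j) = -11/3 + j/3 (a(j) = (j - 11)/3 = (-11 + j)/3 = -11/3 + j/3)
630*a(√(z(-3) + c(2))) = 630*(-11/3 + √((4 - 3) + 5*2²)/3) = 630*(-11/3 + √(1 + 5*4)/3) = 630*(-11/3 + √(1 + 20)/3) = 630*(-11/3 + √21/3) = -2310 + 210*√21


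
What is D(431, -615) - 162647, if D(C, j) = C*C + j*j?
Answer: 401339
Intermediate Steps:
D(C, j) = C**2 + j**2
D(431, -615) - 162647 = (431**2 + (-615)**2) - 162647 = (185761 + 378225) - 162647 = 563986 - 162647 = 401339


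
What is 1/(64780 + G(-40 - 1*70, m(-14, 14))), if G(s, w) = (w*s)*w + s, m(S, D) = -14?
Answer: 1/43110 ≈ 2.3196e-5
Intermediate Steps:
G(s, w) = s + s*w**2 (G(s, w) = (s*w)*w + s = s*w**2 + s = s + s*w**2)
1/(64780 + G(-40 - 1*70, m(-14, 14))) = 1/(64780 + (-40 - 1*70)*(1 + (-14)**2)) = 1/(64780 + (-40 - 70)*(1 + 196)) = 1/(64780 - 110*197) = 1/(64780 - 21670) = 1/43110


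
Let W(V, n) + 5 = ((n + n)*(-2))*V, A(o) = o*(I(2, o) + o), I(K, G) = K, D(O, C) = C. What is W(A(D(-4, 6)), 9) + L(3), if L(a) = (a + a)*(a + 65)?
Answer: -1325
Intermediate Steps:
L(a) = 2*a*(65 + a) (L(a) = (2*a)*(65 + a) = 2*a*(65 + a))
A(o) = o*(2 + o)
W(V, n) = -5 - 4*V*n (W(V, n) = -5 + ((n + n)*(-2))*V = -5 + ((2*n)*(-2))*V = -5 + (-4*n)*V = -5 - 4*V*n)
W(A(D(-4, 6)), 9) + L(3) = (-5 - 4*6*(2 + 6)*9) + 2*3*(65 + 3) = (-5 - 4*6*8*9) + 2*3*68 = (-5 - 4*48*9) + 408 = (-5 - 1728) + 408 = -1733 + 408 = -1325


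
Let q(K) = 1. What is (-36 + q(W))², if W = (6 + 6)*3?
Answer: 1225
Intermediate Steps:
W = 36 (W = 12*3 = 36)
(-36 + q(W))² = (-36 + 1)² = (-35)² = 1225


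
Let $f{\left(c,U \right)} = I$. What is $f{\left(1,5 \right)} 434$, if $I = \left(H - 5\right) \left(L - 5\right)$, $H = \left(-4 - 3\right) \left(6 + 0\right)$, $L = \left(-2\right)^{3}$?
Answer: $265174$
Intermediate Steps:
$L = -8$
$H = -42$ ($H = \left(-7\right) 6 = -42$)
$I = 611$ ($I = \left(-42 - 5\right) \left(-8 - 5\right) = \left(-47\right) \left(-13\right) = 611$)
$f{\left(c,U \right)} = 611$
$f{\left(1,5 \right)} 434 = 611 \cdot 434 = 265174$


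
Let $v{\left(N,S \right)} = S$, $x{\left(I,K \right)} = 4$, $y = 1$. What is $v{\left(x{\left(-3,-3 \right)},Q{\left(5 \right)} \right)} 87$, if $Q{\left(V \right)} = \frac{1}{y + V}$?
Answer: $\frac{29}{2} \approx 14.5$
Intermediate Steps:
$Q{\left(V \right)} = \frac{1}{1 + V}$
$v{\left(x{\left(-3,-3 \right)},Q{\left(5 \right)} \right)} 87 = \frac{1}{1 + 5} \cdot 87 = \frac{1}{6} \cdot 87 = \frac{29}{2}$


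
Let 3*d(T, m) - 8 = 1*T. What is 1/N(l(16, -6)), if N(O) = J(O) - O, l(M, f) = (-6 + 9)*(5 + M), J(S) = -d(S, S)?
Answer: -3/260 ≈ -0.011538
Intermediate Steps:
d(T, m) = 8/3 + T/3 (d(T, m) = 8/3 + (1*T)/3 = 8/3 + T/3)
J(S) = -8/3 - S/3 (J(S) = -(8/3 + S/3) = -8/3 - S/3)
l(M, f) = 15 + 3*M (l(M, f) = 3*(5 + M) = 15 + 3*M)
N(O) = -8/3 - 4*O/3 (N(O) = (-8/3 - O/3) - O = -8/3 - 4*O/3)
1/N(l(16, -6)) = 1/(-8/3 - 4*(15 + 3*16)/3) = 1/(-8/3 - 4*(15 + 48)/3) = 1/(-8/3 - 4/3*63) = 1/(-8/3 - 84) = 1/(-260/3) = -3/260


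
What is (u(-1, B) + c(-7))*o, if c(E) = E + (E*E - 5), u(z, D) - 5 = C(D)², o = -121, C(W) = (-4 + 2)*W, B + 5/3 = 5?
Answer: -94138/9 ≈ -10460.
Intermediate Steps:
B = 10/3 (B = -5/3 + 5 = 10/3 ≈ 3.3333)
C(W) = -2*W
u(z, D) = 5 + 4*D² (u(z, D) = 5 + (-2*D)² = 5 + 4*D²)
c(E) = -5 + E + E² (c(E) = E + (E² - 5) = E + (-5 + E²) = -5 + E + E²)
(u(-1, B) + c(-7))*o = ((5 + 4*(10/3)²) + (-5 - 7 + (-7)²))*(-121) = ((5 + 4*(100/9)) + (-5 - 7 + 49))*(-121) = ((5 + 400/9) + 37)*(-121) = (445/9 + 37)*(-121) = (778/9)*(-121) = -94138/9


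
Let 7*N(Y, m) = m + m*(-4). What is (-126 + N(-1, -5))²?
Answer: 751689/49 ≈ 15341.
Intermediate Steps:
N(Y, m) = -3*m/7 (N(Y, m) = (m + m*(-4))/7 = (m - 4*m)/7 = (-3*m)/7 = -3*m/7)
(-126 + N(-1, -5))² = (-126 - 3/7*(-5))² = (-126 + 15/7)² = (-867/7)² = 751689/49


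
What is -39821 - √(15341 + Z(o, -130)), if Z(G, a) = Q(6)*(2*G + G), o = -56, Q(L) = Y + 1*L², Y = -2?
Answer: -39821 - √9629 ≈ -39919.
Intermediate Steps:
Q(L) = -2 + L² (Q(L) = -2 + 1*L² = -2 + L²)
Z(G, a) = 102*G (Z(G, a) = (-2 + 6²)*(2*G + G) = (-2 + 36)*(3*G) = 34*(3*G) = 102*G)
-39821 - √(15341 + Z(o, -130)) = -39821 - √(15341 + 102*(-56)) = -39821 - √(15341 - 5712) = -39821 - √9629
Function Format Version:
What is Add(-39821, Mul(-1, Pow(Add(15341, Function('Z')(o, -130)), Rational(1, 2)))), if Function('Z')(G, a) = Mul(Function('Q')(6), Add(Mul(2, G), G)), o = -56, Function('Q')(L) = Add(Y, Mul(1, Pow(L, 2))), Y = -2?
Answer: Add(-39821, Mul(-1, Pow(9629, Rational(1, 2)))) ≈ -39919.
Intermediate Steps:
Function('Q')(L) = Add(-2, Pow(L, 2)) (Function('Q')(L) = Add(-2, Mul(1, Pow(L, 2))) = Add(-2, Pow(L, 2)))
Function('Z')(G, a) = Mul(102, G) (Function('Z')(G, a) = Mul(Add(-2, Pow(6, 2)), Add(Mul(2, G), G)) = Mul(Add(-2, 36), Mul(3, G)) = Mul(34, Mul(3, G)) = Mul(102, G))
Add(-39821, Mul(-1, Pow(Add(15341, Function('Z')(o, -130)), Rational(1, 2)))) = Add(-39821, Mul(-1, Pow(Add(15341, Mul(102, -56)), Rational(1, 2)))) = Add(-39821, Mul(-1, Pow(Add(15341, -5712), Rational(1, 2)))) = Add(-39821, Mul(-1, Pow(9629, Rational(1, 2))))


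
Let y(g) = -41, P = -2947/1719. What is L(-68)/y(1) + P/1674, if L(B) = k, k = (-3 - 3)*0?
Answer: -2947/2877606 ≈ -0.0010241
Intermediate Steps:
k = 0 (k = -6*0 = 0)
P = -2947/1719 (P = -2947*1/1719 = -2947/1719 ≈ -1.7144)
L(B) = 0
L(-68)/y(1) + P/1674 = 0/(-41) - 2947/1719/1674 = 0*(-1/41) - 2947/1719*1/1674 = 0 - 2947/2877606 = -2947/2877606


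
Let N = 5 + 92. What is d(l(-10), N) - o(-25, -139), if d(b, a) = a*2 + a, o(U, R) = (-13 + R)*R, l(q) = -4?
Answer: -20837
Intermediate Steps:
o(U, R) = R*(-13 + R)
N = 97
d(b, a) = 3*a (d(b, a) = 2*a + a = 3*a)
d(l(-10), N) - o(-25, -139) = 3*97 - (-139)*(-13 - 139) = 291 - (-139)*(-152) = 291 - 1*21128 = 291 - 21128 = -20837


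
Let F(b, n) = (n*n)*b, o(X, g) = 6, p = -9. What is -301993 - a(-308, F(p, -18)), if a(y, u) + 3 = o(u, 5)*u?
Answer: -284494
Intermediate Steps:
F(b, n) = b*n² (F(b, n) = n²*b = b*n²)
a(y, u) = -3 + 6*u
-301993 - a(-308, F(p, -18)) = -301993 - (-3 + 6*(-9*(-18)²)) = -301993 - (-3 + 6*(-9*324)) = -301993 - (-3 + 6*(-2916)) = -301993 - (-3 - 17496) = -301993 - 1*(-17499) = -301993 + 17499 = -284494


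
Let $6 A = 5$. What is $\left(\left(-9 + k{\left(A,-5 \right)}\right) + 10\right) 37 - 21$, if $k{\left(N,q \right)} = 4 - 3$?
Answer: $53$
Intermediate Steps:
$A = \frac{5}{6}$ ($A = \frac{1}{6} \cdot 5 = \frac{5}{6} \approx 0.83333$)
$k{\left(N,q \right)} = 1$ ($k{\left(N,q \right)} = 4 - 3 = 1$)
$\left(\left(-9 + k{\left(A,-5 \right)}\right) + 10\right) 37 - 21 = \left(\left(-9 + 1\right) + 10\right) 37 - 21 = \left(-8 + 10\right) 37 - 21 = 2 \cdot 37 - 21 = 74 - 21 = 53$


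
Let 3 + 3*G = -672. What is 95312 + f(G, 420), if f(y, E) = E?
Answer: 95732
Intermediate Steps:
G = -225 (G = -1 + (1/3)*(-672) = -1 - 224 = -225)
95312 + f(G, 420) = 95312 + 420 = 95732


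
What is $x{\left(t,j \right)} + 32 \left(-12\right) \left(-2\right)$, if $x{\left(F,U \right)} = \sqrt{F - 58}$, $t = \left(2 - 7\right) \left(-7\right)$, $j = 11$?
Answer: $768 + i \sqrt{23} \approx 768.0 + 4.7958 i$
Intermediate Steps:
$t = 35$ ($t = \left(-5\right) \left(-7\right) = 35$)
$x{\left(F,U \right)} = \sqrt{-58 + F}$
$x{\left(t,j \right)} + 32 \left(-12\right) \left(-2\right) = \sqrt{-58 + 35} + 32 \left(-12\right) \left(-2\right) = \sqrt{-23} - -768 = i \sqrt{23} + 768 = 768 + i \sqrt{23}$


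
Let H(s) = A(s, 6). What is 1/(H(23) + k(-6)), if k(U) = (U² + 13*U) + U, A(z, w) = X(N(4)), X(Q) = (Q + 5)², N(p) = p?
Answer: 1/33 ≈ 0.030303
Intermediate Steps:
X(Q) = (5 + Q)²
A(z, w) = 81 (A(z, w) = (5 + 4)² = 9² = 81)
k(U) = U² + 14*U
H(s) = 81
1/(H(23) + k(-6)) = 1/(81 - 6*(14 - 6)) = 1/(81 - 6*8) = 1/(81 - 48) = 1/33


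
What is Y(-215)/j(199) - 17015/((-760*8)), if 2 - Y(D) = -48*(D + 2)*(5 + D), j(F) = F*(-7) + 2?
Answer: -2606069499/1691456 ≈ -1540.7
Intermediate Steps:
j(F) = 2 - 7*F (j(F) = -7*F + 2 = 2 - 7*F)
Y(D) = 2 + 48*(2 + D)*(5 + D) (Y(D) = 2 - (-48)*(D + 2)*(5 + D) = 2 - (-48)*(2 + D)*(5 + D) = 2 + 48*(2 + D)*(5 + D))
Y(-215)/j(199) - 17015/((-760*8)) = (482 + 48*(-215)**2 + 336*(-215))/(2 - 7*199) - 17015/((-760*8)) = (482 + 48*46225 - 72240)/(2 - 1393) - 17015/(-6080) = (482 + 2218800 - 72240)/(-1391) - 17015*(-1/6080) = 2147042*(-1/1391) + 3403/1216 = -2147042/1391 + 3403/1216 = -2606069499/1691456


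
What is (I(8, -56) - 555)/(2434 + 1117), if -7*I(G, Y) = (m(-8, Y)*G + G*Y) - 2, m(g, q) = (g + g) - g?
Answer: -3371/24857 ≈ -0.13562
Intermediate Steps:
m(g, q) = g (m(g, q) = 2*g - g = g)
I(G, Y) = 2/7 + 8*G/7 - G*Y/7 (I(G, Y) = -((-8*G + G*Y) - 2)/7 = -(-2 - 8*G + G*Y)/7 = 2/7 + 8*G/7 - G*Y/7)
(I(8, -56) - 555)/(2434 + 1117) = ((2/7 + (8/7)*8 - 1/7*8*(-56)) - 555)/(2434 + 1117) = ((2/7 + 64/7 + 64) - 555)/3551 = (514/7 - 555)*(1/3551) = -3371/7*1/3551 = -3371/24857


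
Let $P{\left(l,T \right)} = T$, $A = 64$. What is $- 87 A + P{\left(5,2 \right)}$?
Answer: $-5566$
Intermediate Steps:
$- 87 A + P{\left(5,2 \right)} = \left(-87\right) 64 + 2 = -5568 + 2 = -5566$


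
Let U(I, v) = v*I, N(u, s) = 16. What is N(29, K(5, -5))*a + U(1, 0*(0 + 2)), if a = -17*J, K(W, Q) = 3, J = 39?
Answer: -10608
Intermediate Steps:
a = -663 (a = -17*39 = -663)
U(I, v) = I*v
N(29, K(5, -5))*a + U(1, 0*(0 + 2)) = 16*(-663) + 1*(0*(0 + 2)) = -10608 + 1*(0*2) = -10608 + 1*0 = -10608 + 0 = -10608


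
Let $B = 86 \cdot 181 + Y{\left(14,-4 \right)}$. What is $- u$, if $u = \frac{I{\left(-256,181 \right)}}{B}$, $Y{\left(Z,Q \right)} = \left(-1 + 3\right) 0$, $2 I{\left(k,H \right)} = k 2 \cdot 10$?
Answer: $\frac{1280}{7783} \approx 0.16446$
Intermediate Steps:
$I{\left(k,H \right)} = 10 k$ ($I{\left(k,H \right)} = \frac{k 2 \cdot 10}{2} = \frac{2 k 10}{2} = \frac{20 k}{2} = 10 k$)
$Y{\left(Z,Q \right)} = 0$ ($Y{\left(Z,Q \right)} = 2 \cdot 0 = 0$)
$B = 15566$ ($B = 86 \cdot 181 + 0 = 15566 + 0 = 15566$)
$u = - \frac{1280}{7783}$ ($u = \frac{10 \left(-256\right)}{15566} = \left(-2560\right) \frac{1}{15566} = - \frac{1280}{7783} \approx -0.16446$)
$- u = \left(-1\right) \left(- \frac{1280}{7783}\right) = \frac{1280}{7783}$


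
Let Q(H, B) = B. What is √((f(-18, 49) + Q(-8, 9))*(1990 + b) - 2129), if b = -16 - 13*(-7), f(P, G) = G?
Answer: √117641 ≈ 342.99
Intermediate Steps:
b = 75 (b = -16 + 91 = 75)
√((f(-18, 49) + Q(-8, 9))*(1990 + b) - 2129) = √((49 + 9)*(1990 + 75) - 2129) = √(58*2065 - 2129) = √(119770 - 2129) = √117641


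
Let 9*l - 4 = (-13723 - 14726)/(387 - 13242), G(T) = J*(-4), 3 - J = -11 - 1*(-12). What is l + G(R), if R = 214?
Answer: -281897/38565 ≈ -7.3097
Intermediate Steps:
J = 2 (J = 3 - (-11 - 1*(-12)) = 3 - (-11 + 12) = 3 - 1*1 = 3 - 1 = 2)
G(T) = -8 (G(T) = 2*(-4) = -8)
l = 26623/38565 (l = 4/9 + ((-13723 - 14726)/(387 - 13242))/9 = 4/9 + (-28449/(-12855))/9 = 4/9 + (-28449*(-1/12855))/9 = 4/9 + (⅑)*(9483/4285) = 4/9 + 3161/12855 = 26623/38565 ≈ 0.69034)
l + G(R) = 26623/38565 - 8 = -281897/38565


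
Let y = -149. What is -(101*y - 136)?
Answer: 15185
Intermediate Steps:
-(101*y - 136) = -(101*(-149) - 136) = -(-15049 - 136) = -1*(-15185) = 15185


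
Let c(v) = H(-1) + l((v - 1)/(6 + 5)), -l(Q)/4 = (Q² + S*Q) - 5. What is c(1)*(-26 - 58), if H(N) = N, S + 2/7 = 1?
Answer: -1596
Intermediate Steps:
S = 5/7 (S = -2/7 + 1 = 5/7 ≈ 0.71429)
l(Q) = 20 - 4*Q² - 20*Q/7 (l(Q) = -4*((Q² + 5*Q/7) - 5) = -4*(-5 + Q² + 5*Q/7) = 20 - 4*Q² - 20*Q/7)
c(v) = 1483/77 - 4*(-1/11 + v/11)² - 20*v/77 (c(v) = -1 + (20 - 4*(v - 1)²/(6 + 5)² - 20*(v - 1)/(7*(6 + 5))) = -1 + (20 - 4*(-1 + v)²/121 - 20*(-1 + v)/(7*11)) = -1 + (20 - 4*(-1/11 + v/11)² - 20*(-1/11 + v/11)/7) = -1 + (20 - 4*(-1/11 + v/11)² + (20/77 - 20*v/77)) = -1 + (1560/77 - 4*(-1/11 + v/11)² - 20*v/77) = 1483/77 - 4*(-1/11 + v/11)² - 20*v/77)
c(1)*(-26 - 58) = (16285/847 - 164/847*1 - 4/121*1²)*(-26 - 58) = (16285/847 - 164/847 - 4/121*1)*(-84) = (16285/847 - 164/847 - 4/121)*(-84) = 19*(-84) = -1596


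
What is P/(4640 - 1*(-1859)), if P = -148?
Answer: -148/6499 ≈ -0.022773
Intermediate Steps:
P/(4640 - 1*(-1859)) = -148/(4640 - 1*(-1859)) = -148/(4640 + 1859) = -148/6499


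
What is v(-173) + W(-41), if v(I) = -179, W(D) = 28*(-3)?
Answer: -263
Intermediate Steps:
W(D) = -84
v(-173) + W(-41) = -179 - 84 = -263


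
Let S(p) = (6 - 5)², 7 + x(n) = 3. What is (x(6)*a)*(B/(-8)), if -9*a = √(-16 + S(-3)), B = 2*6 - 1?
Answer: -11*I*√15/18 ≈ -2.3668*I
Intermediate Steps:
x(n) = -4 (x(n) = -7 + 3 = -4)
B = 11 (B = 12 - 1 = 11)
S(p) = 1 (S(p) = 1² = 1)
a = -I*√15/9 (a = -√(-16 + 1)/9 = -I*√15/9 ≈ -0.43033*I)
(x(6)*a)*(B/(-8)) = (-(-4)*I*√15/9)*(11/(-8)) = (4*I*√15/9)*(11*(-⅛)) = (4*I*√15/9)*(-11/8) = -11*I*√15/18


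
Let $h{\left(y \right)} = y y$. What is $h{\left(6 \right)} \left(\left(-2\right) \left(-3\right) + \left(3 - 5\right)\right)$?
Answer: $144$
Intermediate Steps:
$h{\left(y \right)} = y^{2}$
$h{\left(6 \right)} \left(\left(-2\right) \left(-3\right) + \left(3 - 5\right)\right) = 6^{2} \left(\left(-2\right) \left(-3\right) + \left(3 - 5\right)\right) = 36 \left(6 - 2\right) = 36 \cdot 4 = 144$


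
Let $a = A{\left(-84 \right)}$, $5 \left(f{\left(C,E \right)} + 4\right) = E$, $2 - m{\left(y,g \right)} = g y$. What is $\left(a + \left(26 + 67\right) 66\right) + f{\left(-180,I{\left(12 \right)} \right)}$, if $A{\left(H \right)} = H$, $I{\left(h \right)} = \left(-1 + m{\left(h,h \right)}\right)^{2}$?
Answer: $\frac{50699}{5} \approx 10140.0$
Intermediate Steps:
$m{\left(y,g \right)} = 2 - g y$
$I{\left(h \right)} = \left(1 - h^{2}\right)^{2}$ ($I{\left(h \right)} = \left(-1 - \left(-2 + h h\right)\right)^{2} = \left(-1 - \left(-2 + h^{2}\right)\right)^{2} = \left(1 - h^{2}\right)^{2}$)
$f{\left(C,E \right)} = -4 + \frac{E}{5}$
$a = -84$
$\left(a + \left(26 + 67\right) 66\right) + f{\left(-180,I{\left(12 \right)} \right)} = \left(-84 + \left(26 + 67\right) 66\right) - \left(4 - \frac{\left(-1 + 12^{2}\right)^{2}}{5}\right) = \left(-84 + 93 \cdot 66\right) - \left(4 - \frac{\left(-1 + 144\right)^{2}}{5}\right) = \left(-84 + 6138\right) - \left(4 - \frac{143^{2}}{5}\right) = 6054 + \left(-4 + \frac{1}{5} \cdot 20449\right) = 6054 + \left(-4 + \frac{20449}{5}\right) = 6054 + \frac{20429}{5} = \frac{50699}{5}$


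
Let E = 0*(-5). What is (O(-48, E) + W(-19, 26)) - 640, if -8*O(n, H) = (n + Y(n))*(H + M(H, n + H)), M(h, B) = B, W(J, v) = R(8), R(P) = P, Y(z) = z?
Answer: -1208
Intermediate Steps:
W(J, v) = 8
E = 0
O(n, H) = -n*(n + 2*H)/4 (O(n, H) = -(n + n)*(H + (n + H))/8 = -2*n*(H + (H + n))/8 = -2*n*(n + 2*H)/8 = -n*(n + 2*H)/4)
(O(-48, E) + W(-19, 26)) - 640 = ((¼)*(-48)*(-1*(-48) - 2*0) + 8) - 640 = ((¼)*(-48)*(48 + 0) + 8) - 640 = ((¼)*(-48)*48 + 8) - 640 = (-576 + 8) - 640 = -568 - 640 = -1208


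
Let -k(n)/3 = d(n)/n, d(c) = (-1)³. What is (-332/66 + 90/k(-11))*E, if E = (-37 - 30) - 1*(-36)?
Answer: 342736/33 ≈ 10386.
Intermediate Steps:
d(c) = -1
k(n) = 3/n (k(n) = -(-3)/n = 3/n)
E = -31 (E = -67 + 36 = -31)
(-332/66 + 90/k(-11))*E = (-332/66 + 90/((3/(-11))))*(-31) = (-332*1/66 + 90/((3*(-1/11))))*(-31) = (-166/33 + 90/(-3/11))*(-31) = (-166/33 + 90*(-11/3))*(-31) = (-166/33 - 330)*(-31) = -11056/33*(-31) = 342736/33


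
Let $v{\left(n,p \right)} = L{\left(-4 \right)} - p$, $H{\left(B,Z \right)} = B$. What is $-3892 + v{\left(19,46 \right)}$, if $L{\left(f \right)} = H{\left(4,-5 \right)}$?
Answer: $-3934$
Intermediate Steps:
$L{\left(f \right)} = 4$
$v{\left(n,p \right)} = 4 - p$
$-3892 + v{\left(19,46 \right)} = -3892 + \left(4 - 46\right) = -3892 - 42 = -3934$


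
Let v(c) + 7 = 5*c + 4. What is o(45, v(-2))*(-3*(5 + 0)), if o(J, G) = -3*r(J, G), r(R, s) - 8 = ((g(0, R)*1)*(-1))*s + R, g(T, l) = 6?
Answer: 5895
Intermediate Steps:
v(c) = -3 + 5*c (v(c) = -7 + (5*c + 4) = -7 + (4 + 5*c) = -3 + 5*c)
r(R, s) = 8 + R - 6*s (r(R, s) = 8 + (((6*1)*(-1))*s + R) = 8 + ((6*(-1))*s + R) = 8 + (-6*s + R) = 8 + (R - 6*s) = 8 + R - 6*s)
o(J, G) = -24 - 3*J + 18*G (o(J, G) = -3*(8 + J - 6*G) = -24 - 3*J + 18*G)
o(45, v(-2))*(-3*(5 + 0)) = (-24 - 3*45 + 18*(-3 + 5*(-2)))*(-3*(5 + 0)) = (-24 - 135 + 18*(-3 - 10))*(-3*5) = (-24 - 135 + 18*(-13))*(-15) = (-24 - 135 - 234)*(-15) = -393*(-15) = 5895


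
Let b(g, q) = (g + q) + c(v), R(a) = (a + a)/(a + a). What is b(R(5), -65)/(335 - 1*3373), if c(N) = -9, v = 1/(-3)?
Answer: 73/3038 ≈ 0.024029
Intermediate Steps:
v = -⅓ ≈ -0.33333
R(a) = 1 (R(a) = (2*a)/((2*a)) = (2*a)*(1/(2*a)) = 1)
b(g, q) = -9 + g + q (b(g, q) = (g + q) - 9 = -9 + g + q)
b(R(5), -65)/(335 - 1*3373) = (-9 + 1 - 65)/(335 - 1*3373) = -73/(335 - 3373) = -73/(-3038) = -73*(-1/3038) = 73/3038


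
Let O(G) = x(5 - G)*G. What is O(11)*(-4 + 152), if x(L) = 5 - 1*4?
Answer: 1628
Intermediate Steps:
x(L) = 1 (x(L) = 5 - 4 = 1)
O(G) = G (O(G) = 1*G = G)
O(11)*(-4 + 152) = 11*(-4 + 152) = 11*148 = 1628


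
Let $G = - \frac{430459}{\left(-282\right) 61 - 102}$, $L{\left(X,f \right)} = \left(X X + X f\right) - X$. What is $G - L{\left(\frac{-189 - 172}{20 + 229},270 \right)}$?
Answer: $\frac{147615657913}{357621768} \approx 412.77$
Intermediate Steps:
$L{\left(X,f \right)} = X^{2} - X + X f$ ($L{\left(X,f \right)} = \left(X^{2} + X f\right) - X = X^{2} - X + X f$)
$G = \frac{430459}{17304}$ ($G = - \frac{430459}{-17202 - 102} = - \frac{430459}{-17304} = \left(-430459\right) \left(- \frac{1}{17304}\right) = \frac{430459}{17304} \approx 24.876$)
$G - L{\left(\frac{-189 - 172}{20 + 229},270 \right)} = \frac{430459}{17304} - \frac{-189 - 172}{20 + 229} \left(-1 + \frac{-189 - 172}{20 + 229} + 270\right) = \frac{430459}{17304} - - \frac{361}{249} \left(-1 - \frac{361}{249} + 270\right) = \frac{430459}{17304} - \left(-361\right) \frac{1}{249} \left(-1 - \frac{361}{249} + 270\right) = \frac{430459}{17304} - - \frac{361 \left(-1 - \frac{361}{249} + 270\right)}{249} = \frac{430459}{17304} - \left(- \frac{361}{249}\right) \frac{66620}{249} = \frac{430459}{17304} - - \frac{24049820}{62001} = \frac{430459}{17304} + \frac{24049820}{62001} = \frac{147615657913}{357621768}$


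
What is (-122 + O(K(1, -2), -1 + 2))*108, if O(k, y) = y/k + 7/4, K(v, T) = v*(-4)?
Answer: -13014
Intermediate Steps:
K(v, T) = -4*v
O(k, y) = 7/4 + y/k (O(k, y) = y/k + 7*(¼) = y/k + 7/4 = 7/4 + y/k)
(-122 + O(K(1, -2), -1 + 2))*108 = (-122 + (7/4 + (-1 + 2)/((-4*1))))*108 = (-122 + (7/4 + 1/(-4)))*108 = (-122 + (7/4 + 1*(-¼)))*108 = (-122 + (7/4 - ¼))*108 = (-122 + 3/2)*108 = -241/2*108 = -13014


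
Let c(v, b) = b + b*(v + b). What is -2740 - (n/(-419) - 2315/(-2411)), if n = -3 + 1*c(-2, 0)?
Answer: -2768949878/1010209 ≈ -2741.0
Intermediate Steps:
c(v, b) = b + b*(b + v)
n = -3 (n = -3 + 1*(0*(1 + 0 - 2)) = -3 + 1*(0*(-1)) = -3 + 1*0 = -3 + 0 = -3)
-2740 - (n/(-419) - 2315/(-2411)) = -2740 - (-3/(-419) - 2315/(-2411)) = -2740 - (-3*(-1/419) - 2315*(-1/2411)) = -2740 - (3/419 + 2315/2411) = -2740 - 1*977218/1010209 = -2740 - 977218/1010209 = -2768949878/1010209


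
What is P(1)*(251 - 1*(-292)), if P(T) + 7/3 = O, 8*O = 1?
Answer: -9593/8 ≈ -1199.1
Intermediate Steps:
O = ⅛ (O = (⅛)*1 = ⅛ ≈ 0.12500)
P(T) = -53/24 (P(T) = -7/3 + ⅛ = -53/24)
P(1)*(251 - 1*(-292)) = -53*(251 - 1*(-292))/24 = -53*(251 + 292)/24 = -53/24*543 = -9593/8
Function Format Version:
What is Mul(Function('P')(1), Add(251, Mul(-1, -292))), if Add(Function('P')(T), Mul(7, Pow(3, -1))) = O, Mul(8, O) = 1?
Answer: Rational(-9593, 8) ≈ -1199.1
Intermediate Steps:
O = Rational(1, 8) (O = Mul(Rational(1, 8), 1) = Rational(1, 8) ≈ 0.12500)
Function('P')(T) = Rational(-53, 24) (Function('P')(T) = Add(Rational(-7, 3), Rational(1, 8)) = Rational(-53, 24))
Mul(Function('P')(1), Add(251, Mul(-1, -292))) = Mul(Rational(-53, 24), Add(251, Mul(-1, -292))) = Mul(Rational(-53, 24), Add(251, 292)) = Mul(Rational(-53, 24), 543) = Rational(-9593, 8)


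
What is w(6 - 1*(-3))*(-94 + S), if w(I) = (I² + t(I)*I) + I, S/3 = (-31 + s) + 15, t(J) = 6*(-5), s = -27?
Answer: 40140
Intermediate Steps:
t(J) = -30
S = -129 (S = 3*((-31 - 27) + 15) = 3*(-58 + 15) = 3*(-43) = -129)
w(I) = I² - 29*I (w(I) = (I² - 30*I) + I = I² - 29*I)
w(6 - 1*(-3))*(-94 + S) = ((6 - 1*(-3))*(-29 + (6 - 1*(-3))))*(-94 - 129) = ((6 + 3)*(-29 + (6 + 3)))*(-223) = (9*(-29 + 9))*(-223) = (9*(-20))*(-223) = -180*(-223) = 40140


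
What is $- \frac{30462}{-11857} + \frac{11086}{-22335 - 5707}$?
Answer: $\frac{361384351}{166246997} \approx 2.1738$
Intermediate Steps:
$- \frac{30462}{-11857} + \frac{11086}{-22335 - 5707} = \left(-30462\right) \left(- \frac{1}{11857}\right) + \frac{11086}{-28042} = \frac{30462}{11857} + 11086 \left(- \frac{1}{28042}\right) = \frac{30462}{11857} - \frac{5543}{14021} = \frac{361384351}{166246997}$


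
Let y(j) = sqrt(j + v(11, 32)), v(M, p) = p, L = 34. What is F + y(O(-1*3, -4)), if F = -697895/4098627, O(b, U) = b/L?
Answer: -697895/4098627 + sqrt(36890)/34 ≈ 5.4788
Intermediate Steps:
O(b, U) = b/34
y(j) = sqrt(32 + j) (y(j) = sqrt(j + 32) = sqrt(32 + j))
F = -697895/4098627 (F = -697895*1/4098627 = -697895/4098627 ≈ -0.17028)
F + y(O(-1*3, -4)) = -697895/4098627 + sqrt(32 + (-1*3)/34) = -697895/4098627 + sqrt(32 + (1/34)*(-3)) = -697895/4098627 + sqrt(32 - 3/34) = -697895/4098627 + sqrt(1085/34) = -697895/4098627 + sqrt(36890)/34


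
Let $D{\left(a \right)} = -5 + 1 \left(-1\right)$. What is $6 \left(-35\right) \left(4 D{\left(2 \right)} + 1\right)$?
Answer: $4830$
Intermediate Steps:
$D{\left(a \right)} = -6$ ($D{\left(a \right)} = -5 - 1 = -6$)
$6 \left(-35\right) \left(4 D{\left(2 \right)} + 1\right) = 6 \left(-35\right) \left(4 \left(-6\right) + 1\right) = - 210 \left(-24 + 1\right) = \left(-210\right) \left(-23\right) = 4830$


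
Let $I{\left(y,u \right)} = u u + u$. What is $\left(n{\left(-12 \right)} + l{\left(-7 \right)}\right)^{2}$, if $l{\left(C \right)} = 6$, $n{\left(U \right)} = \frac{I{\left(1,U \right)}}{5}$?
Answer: $\frac{26244}{25} \approx 1049.8$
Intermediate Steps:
$I{\left(y,u \right)} = u + u^{2}$ ($I{\left(y,u \right)} = u^{2} + u = u + u^{2}$)
$n{\left(U \right)} = \frac{U \left(1 + U\right)}{5}$
$\left(n{\left(-12 \right)} + l{\left(-7 \right)}\right)^{2} = \left(\frac{1}{5} \left(-12\right) \left(1 - 12\right) + 6\right)^{2} = \left(\frac{1}{5} \left(-12\right) \left(-11\right) + 6\right)^{2} = \left(\frac{132}{5} + 6\right)^{2} = \left(\frac{162}{5}\right)^{2} = \frac{26244}{25}$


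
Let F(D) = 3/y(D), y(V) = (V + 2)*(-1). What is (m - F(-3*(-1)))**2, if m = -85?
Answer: 178084/25 ≈ 7123.4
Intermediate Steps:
y(V) = -2 - V (y(V) = (2 + V)*(-1) = -2 - V)
F(D) = 3/(-2 - D)
(m - F(-3*(-1)))**2 = (-85 - (-3)/(2 - 3*(-1)))**2 = (-85 - (-3)/(2 + 3))**2 = (-85 - (-3)/5)**2 = (-85 - 1*(-3/5))**2 = (-85 + 3/5)**2 = (-422/5)**2 = 178084/25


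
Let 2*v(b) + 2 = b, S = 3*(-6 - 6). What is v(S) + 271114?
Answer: 271095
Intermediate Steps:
S = -36 (S = 3*(-12) = -36)
v(b) = -1 + b/2
v(S) + 271114 = (-1 + (1/2)*(-36)) + 271114 = (-1 - 18) + 271114 = -19 + 271114 = 271095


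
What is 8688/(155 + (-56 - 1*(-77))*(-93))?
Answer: -4344/899 ≈ -4.8320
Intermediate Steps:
8688/(155 + (-56 - 1*(-77))*(-93)) = 8688/(155 + (-56 + 77)*(-93)) = 8688/(155 + 21*(-93)) = 8688/(155 - 1953) = 8688/(-1798) = 8688*(-1/1798) = -4344/899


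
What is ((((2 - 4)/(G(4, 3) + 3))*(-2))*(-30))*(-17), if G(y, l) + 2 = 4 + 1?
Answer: 340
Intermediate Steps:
G(y, l) = 3 (G(y, l) = -2 + (4 + 1) = -2 + 5 = 3)
((((2 - 4)/(G(4, 3) + 3))*(-2))*(-30))*(-17) = ((((2 - 4)/(3 + 3))*(-2))*(-30))*(-17) = ((-2/6*(-2))*(-30))*(-17) = ((-2*1/6*(-2))*(-30))*(-17) = (-1/3*(-2)*(-30))*(-17) = ((2/3)*(-30))*(-17) = -20*(-17) = 340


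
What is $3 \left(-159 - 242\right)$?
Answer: $-1203$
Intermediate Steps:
$3 \left(-159 - 242\right) = 3 \left(-401\right) = -1203$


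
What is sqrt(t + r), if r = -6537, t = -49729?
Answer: I*sqrt(56266) ≈ 237.2*I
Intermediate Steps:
sqrt(t + r) = sqrt(-49729 - 6537) = sqrt(-56266) = I*sqrt(56266)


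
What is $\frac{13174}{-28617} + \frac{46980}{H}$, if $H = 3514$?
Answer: $\frac{649066612}{50280069} \approx 12.909$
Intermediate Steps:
$\frac{13174}{-28617} + \frac{46980}{H} = \frac{13174}{-28617} + \frac{46980}{3514} = 13174 \left(- \frac{1}{28617}\right) + 46980 \cdot \frac{1}{3514} = - \frac{13174}{28617} + \frac{23490}{1757} = \frac{649066612}{50280069}$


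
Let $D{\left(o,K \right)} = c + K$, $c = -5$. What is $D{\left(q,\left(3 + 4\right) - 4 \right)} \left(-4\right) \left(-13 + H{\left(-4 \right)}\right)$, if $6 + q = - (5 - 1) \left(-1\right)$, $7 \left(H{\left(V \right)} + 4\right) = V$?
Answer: $- \frac{984}{7} \approx -140.57$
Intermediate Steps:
$H{\left(V \right)} = -4 + \frac{V}{7}$
$q = -2$ ($q = -6 + - (5 - 1) \left(-1\right) = -6 + \left(-1\right) 4 \left(-1\right) = -6 - -4 = -6 + 4 = -2$)
$D{\left(o,K \right)} = -5 + K$
$D{\left(q,\left(3 + 4\right) - 4 \right)} \left(-4\right) \left(-13 + H{\left(-4 \right)}\right) = \left(-5 + \left(\left(3 + 4\right) - 4\right)\right) \left(-4\right) \left(-13 + \left(-4 + \frac{1}{7} \left(-4\right)\right)\right) = \left(-5 + \left(7 - 4\right)\right) \left(-4\right) \left(-13 - \frac{32}{7}\right) = \left(-5 + 3\right) \left(-4\right) \left(-13 - \frac{32}{7}\right) = \left(-2\right) \left(-4\right) \left(- \frac{123}{7}\right) = 8 \left(- \frac{123}{7}\right) = - \frac{984}{7}$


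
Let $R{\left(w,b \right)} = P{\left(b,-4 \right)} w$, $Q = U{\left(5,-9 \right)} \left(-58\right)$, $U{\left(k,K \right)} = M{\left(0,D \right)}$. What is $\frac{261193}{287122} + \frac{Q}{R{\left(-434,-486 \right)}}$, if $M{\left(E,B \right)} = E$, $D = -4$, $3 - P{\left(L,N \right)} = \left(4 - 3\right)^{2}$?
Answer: $\frac{261193}{287122} \approx 0.90969$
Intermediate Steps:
$P{\left(L,N \right)} = 2$ ($P{\left(L,N \right)} = 3 - \left(4 - 3\right)^{2} = 3 - 1^{2} = 3 - 1 = 2$)
$U{\left(k,K \right)} = 0$
$Q = 0$ ($Q = 0 \left(-58\right) = 0$)
$R{\left(w,b \right)} = 2 w$
$\frac{261193}{287122} + \frac{Q}{R{\left(-434,-486 \right)}} = \frac{261193}{287122} + \frac{0}{2 \left(-434\right)} = 261193 \cdot \frac{1}{287122} + \frac{0}{-868} = \frac{261193}{287122} + 0 \left(- \frac{1}{868}\right) = \frac{261193}{287122} + 0 = \frac{261193}{287122}$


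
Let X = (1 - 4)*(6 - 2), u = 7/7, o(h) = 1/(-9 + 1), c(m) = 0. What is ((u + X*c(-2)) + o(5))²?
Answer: 49/64 ≈ 0.76563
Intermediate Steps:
o(h) = -⅛ (o(h) = 1/(-8) = -⅛)
u = 1 (u = 7*(⅐) = 1)
X = -12 (X = -3*4 = -12)
((u + X*c(-2)) + o(5))² = ((1 - 12*0) - ⅛)² = ((1 + 0) - ⅛)² = (1 - ⅛)² = (7/8)² = 49/64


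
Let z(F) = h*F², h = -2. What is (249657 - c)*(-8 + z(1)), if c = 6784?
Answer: -2428730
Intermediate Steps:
z(F) = -2*F²
(249657 - c)*(-8 + z(1)) = (249657 - 1*6784)*(-8 - 2*1²) = (249657 - 6784)*(-8 - 2*1) = 242873*(-8 - 2) = 242873*(-10) = -2428730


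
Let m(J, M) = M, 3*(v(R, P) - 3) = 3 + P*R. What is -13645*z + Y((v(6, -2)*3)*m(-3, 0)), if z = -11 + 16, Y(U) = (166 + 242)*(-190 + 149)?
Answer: -84953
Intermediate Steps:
v(R, P) = 4 + P*R/3 (v(R, P) = 3 + (3 + P*R)/3 = 3 + (1 + P*R/3) = 4 + P*R/3)
Y(U) = -16728 (Y(U) = 408*(-41) = -16728)
z = 5
-13645*z + Y((v(6, -2)*3)*m(-3, 0)) = -13645*5 - 16728 = -68225 - 16728 = -84953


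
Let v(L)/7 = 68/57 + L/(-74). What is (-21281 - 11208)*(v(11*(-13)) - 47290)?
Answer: 6477557371171/4218 ≈ 1.5357e+9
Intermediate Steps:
v(L) = 476/57 - 7*L/74 (v(L) = 7*(68/57 + L/(-74)) = 7*(68*(1/57) + L*(-1/74)) = 7*(68/57 - L/74) = 476/57 - 7*L/74)
(-21281 - 11208)*(v(11*(-13)) - 47290) = (-21281 - 11208)*((476/57 - 77*(-13)/74) - 47290) = -32489*((476/57 - 7/74*(-143)) - 47290) = -32489*((476/57 + 1001/74) - 47290) = -32489*(92281/4218 - 47290) = -32489*(-199376939/4218) = 6477557371171/4218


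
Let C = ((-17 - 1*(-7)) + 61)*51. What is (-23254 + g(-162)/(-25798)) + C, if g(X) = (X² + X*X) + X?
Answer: -266429210/12899 ≈ -20655.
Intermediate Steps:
g(X) = X + 2*X² (g(X) = (X² + X²) + X = 2*X² + X = X + 2*X²)
C = 2601 (C = ((-17 + 7) + 61)*51 = (-10 + 61)*51 = 51*51 = 2601)
(-23254 + g(-162)/(-25798)) + C = (-23254 - 162*(1 + 2*(-162))/(-25798)) + 2601 = (-23254 - 162*(1 - 324)*(-1/25798)) + 2601 = (-23254 - 162*(-323)*(-1/25798)) + 2601 = (-23254 + 52326*(-1/25798)) + 2601 = (-23254 - 26163/12899) + 2601 = -299979509/12899 + 2601 = -266429210/12899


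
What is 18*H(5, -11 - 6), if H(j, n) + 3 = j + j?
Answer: 126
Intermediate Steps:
H(j, n) = -3 + 2*j (H(j, n) = -3 + (j + j) = -3 + 2*j)
18*H(5, -11 - 6) = 18*(-3 + 2*5) = 18*(-3 + 10) = 18*7 = 126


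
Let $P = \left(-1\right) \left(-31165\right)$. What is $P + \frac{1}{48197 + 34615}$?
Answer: $\frac{2580835981}{82812} \approx 31165.0$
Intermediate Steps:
$P = 31165$
$P + \frac{1}{48197 + 34615} = 31165 + \frac{1}{48197 + 34615} = 31165 + \frac{1}{82812} = \frac{2580835981}{82812}$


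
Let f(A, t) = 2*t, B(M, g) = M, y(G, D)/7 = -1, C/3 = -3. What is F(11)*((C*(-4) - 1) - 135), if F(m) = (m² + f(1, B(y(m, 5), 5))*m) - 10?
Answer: 4300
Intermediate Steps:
C = -9 (C = 3*(-3) = -9)
y(G, D) = -7 (y(G, D) = 7*(-1) = -7)
F(m) = -10 + m² - 14*m (F(m) = (m² + (2*(-7))*m) - 10 = (m² - 14*m) - 10 = -10 + m² - 14*m)
F(11)*((C*(-4) - 1) - 135) = (-10 + 11² - 14*11)*((-9*(-4) - 1) - 135) = (-10 + 121 - 154)*((36 - 1) - 135) = -43*(35 - 135) = -43*(-100) = 4300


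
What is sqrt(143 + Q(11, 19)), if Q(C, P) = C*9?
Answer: 11*sqrt(2) ≈ 15.556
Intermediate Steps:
Q(C, P) = 9*C
sqrt(143 + Q(11, 19)) = sqrt(143 + 9*11) = sqrt(143 + 99) = sqrt(242) = 11*sqrt(2)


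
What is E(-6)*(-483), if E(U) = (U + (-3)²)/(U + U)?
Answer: 483/4 ≈ 120.75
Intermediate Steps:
E(U) = (9 + U)/(2*U) (E(U) = (U + 9)/((2*U)) = (9 + U)*(1/(2*U)) = (9 + U)/(2*U))
E(-6)*(-483) = ((½)*(9 - 6)/(-6))*(-483) = ((½)*(-⅙)*3)*(-483) = -¼*(-483) = 483/4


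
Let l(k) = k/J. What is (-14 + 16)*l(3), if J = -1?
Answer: -6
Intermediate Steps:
l(k) = -k (l(k) = k/(-1) = k*(-1) = -k)
(-14 + 16)*l(3) = (-14 + 16)*(-1*3) = 2*(-3) = -6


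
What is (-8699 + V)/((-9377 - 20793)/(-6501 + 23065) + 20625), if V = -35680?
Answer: -367546878/170801165 ≈ -2.1519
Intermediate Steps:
(-8699 + V)/((-9377 - 20793)/(-6501 + 23065) + 20625) = (-8699 - 35680)/((-9377 - 20793)/(-6501 + 23065) + 20625) = -44379/(-30170/16564 + 20625) = -44379/(-30170*1/16564 + 20625) = -44379/(-15085/8282 + 20625) = -44379/170801165/8282 = -44379*8282/170801165 = -367546878/170801165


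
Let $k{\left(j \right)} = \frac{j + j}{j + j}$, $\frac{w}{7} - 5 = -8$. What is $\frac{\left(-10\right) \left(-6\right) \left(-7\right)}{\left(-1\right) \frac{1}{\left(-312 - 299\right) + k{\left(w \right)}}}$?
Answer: $-256200$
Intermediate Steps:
$w = -21$ ($w = 35 + 7 \left(-8\right) = 35 - 56 = -21$)
$k{\left(j \right)} = 1$ ($k{\left(j \right)} = \frac{2 j}{2 j} = 2 j \frac{1}{2 j} = 1$)
$\frac{\left(-10\right) \left(-6\right) \left(-7\right)}{\left(-1\right) \frac{1}{\left(-312 - 299\right) + k{\left(w \right)}}} = \frac{\left(-10\right) \left(-6\right) \left(-7\right)}{\left(-1\right) \frac{1}{\left(-312 - 299\right) + 1}} = \frac{60 \left(-7\right)}{\left(-1\right) \frac{1}{-611 + 1}} = - \frac{420}{\left(-1\right) \frac{1}{-610}} = - \frac{420}{\left(-1\right) \left(- \frac{1}{610}\right)} = - 420 \frac{1}{\frac{1}{610}} = \left(-420\right) 610 = -256200$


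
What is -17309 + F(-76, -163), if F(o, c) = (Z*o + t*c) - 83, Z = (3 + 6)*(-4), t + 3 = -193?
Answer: 17292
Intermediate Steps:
t = -196 (t = -3 - 193 = -196)
Z = -36 (Z = 9*(-4) = -36)
F(o, c) = -83 - 196*c - 36*o (F(o, c) = (-36*o - 196*c) - 83 = (-196*c - 36*o) - 83 = -83 - 196*c - 36*o)
-17309 + F(-76, -163) = -17309 + (-83 - 196*(-163) - 36*(-76)) = -17309 + (-83 + 31948 + 2736) = -17309 + 34601 = 17292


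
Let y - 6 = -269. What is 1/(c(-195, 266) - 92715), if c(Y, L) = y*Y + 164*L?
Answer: 1/2194 ≈ 0.00045579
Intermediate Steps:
y = -263 (y = 6 - 269 = -263)
c(Y, L) = -263*Y + 164*L
1/(c(-195, 266) - 92715) = 1/((-263*(-195) + 164*266) - 92715) = 1/((51285 + 43624) - 92715) = 1/(94909 - 92715) = 1/2194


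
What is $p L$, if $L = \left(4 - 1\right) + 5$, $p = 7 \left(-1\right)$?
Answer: $-56$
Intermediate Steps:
$p = -7$
$L = 8$ ($L = 3 + 5 = 8$)
$p L = \left(-7\right) 8 = -56$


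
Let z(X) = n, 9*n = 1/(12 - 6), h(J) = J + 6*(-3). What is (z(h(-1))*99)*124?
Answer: 682/3 ≈ 227.33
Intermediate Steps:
h(J) = -18 + J (h(J) = J - 18 = -18 + J)
n = 1/54 (n = 1/(9*(12 - 6)) = (⅑)/6 = (⅑)*(⅙) = 1/54 ≈ 0.018519)
z(X) = 1/54
(z(h(-1))*99)*124 = ((1/54)*99)*124 = (11/6)*124 = 682/3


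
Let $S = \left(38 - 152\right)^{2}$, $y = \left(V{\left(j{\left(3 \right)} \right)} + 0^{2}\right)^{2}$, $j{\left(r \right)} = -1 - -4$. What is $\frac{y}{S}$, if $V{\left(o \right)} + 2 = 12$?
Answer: $\frac{25}{3249} \approx 0.0076947$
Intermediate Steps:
$j{\left(r \right)} = 3$ ($j{\left(r \right)} = -1 + 4 = 3$)
$V{\left(o \right)} = 10$ ($V{\left(o \right)} = -2 + 12 = 10$)
$y = 100$ ($y = \left(10 + 0^{2}\right)^{2} = \left(10 + 0\right)^{2} = 10^{2} = 100$)
$S = 12996$ ($S = \left(-114\right)^{2} = 12996$)
$\frac{y}{S} = \frac{100}{12996} = 100 \cdot \frac{1}{12996} = \frac{25}{3249}$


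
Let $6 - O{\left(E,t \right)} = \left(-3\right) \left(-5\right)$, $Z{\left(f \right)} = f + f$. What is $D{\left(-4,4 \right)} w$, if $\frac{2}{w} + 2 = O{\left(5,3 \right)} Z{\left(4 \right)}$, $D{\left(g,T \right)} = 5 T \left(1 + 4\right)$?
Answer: $- \frac{100}{37} \approx -2.7027$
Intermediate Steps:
$Z{\left(f \right)} = 2 f$
$O{\left(E,t \right)} = -9$ ($O{\left(E,t \right)} = 6 - \left(-3\right) \left(-5\right) = 6 - 15 = -9$)
$D{\left(g,T \right)} = 25 T$ ($D{\left(g,T \right)} = 5 T 5 = 25 T$)
$w = - \frac{1}{37}$ ($w = \frac{2}{-2 - 9 \cdot 2 \cdot 4} = \frac{2}{-2 - 72} = \frac{2}{-74} = 2 \left(- \frac{1}{74}\right) = - \frac{1}{37} \approx -0.027027$)
$D{\left(-4,4 \right)} w = 25 \cdot 4 \left(- \frac{1}{37}\right) = 100 \left(- \frac{1}{37}\right) = - \frac{100}{37}$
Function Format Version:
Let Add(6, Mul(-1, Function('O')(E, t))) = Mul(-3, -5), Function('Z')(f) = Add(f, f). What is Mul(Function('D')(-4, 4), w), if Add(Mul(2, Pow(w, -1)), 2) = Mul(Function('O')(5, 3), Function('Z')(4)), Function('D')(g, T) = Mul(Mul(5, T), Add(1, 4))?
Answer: Rational(-100, 37) ≈ -2.7027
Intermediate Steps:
Function('Z')(f) = Mul(2, f)
Function('O')(E, t) = -9 (Function('O')(E, t) = Add(6, Mul(-1, Mul(-3, -5))) = Add(6, Mul(-1, 15)) = Add(6, -15) = -9)
Function('D')(g, T) = Mul(25, T) (Function('D')(g, T) = Mul(Mul(5, T), 5) = Mul(25, T))
w = Rational(-1, 37) (w = Mul(2, Pow(Add(-2, Mul(-9, Mul(2, 4))), -1)) = Mul(2, Pow(Add(-2, Mul(-9, 8)), -1)) = Mul(2, Pow(Add(-2, -72), -1)) = Mul(2, Pow(-74, -1)) = Mul(2, Rational(-1, 74)) = Rational(-1, 37) ≈ -0.027027)
Mul(Function('D')(-4, 4), w) = Mul(Mul(25, 4), Rational(-1, 37)) = Mul(100, Rational(-1, 37)) = Rational(-100, 37)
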